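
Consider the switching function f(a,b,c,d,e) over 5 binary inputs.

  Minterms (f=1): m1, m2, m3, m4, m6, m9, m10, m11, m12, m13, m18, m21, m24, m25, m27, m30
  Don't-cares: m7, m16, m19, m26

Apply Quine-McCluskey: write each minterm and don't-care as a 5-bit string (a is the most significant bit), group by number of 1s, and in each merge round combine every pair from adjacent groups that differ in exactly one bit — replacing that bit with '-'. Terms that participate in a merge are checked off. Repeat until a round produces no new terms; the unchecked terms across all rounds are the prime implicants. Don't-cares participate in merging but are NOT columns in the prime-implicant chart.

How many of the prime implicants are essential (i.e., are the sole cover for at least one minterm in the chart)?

4

Round 0: 00001✓ 00010✓ 00011✓ 00100✓ 00110✓ 00111✓ 01001✓ 01010✓ 01011✓ 01100✓ 01101✓ 10000✓ 10010✓ 10011✓ 10101 11000✓ 11001✓ 11010✓ 11011✓ 11110✓
Round 1: -0010✓ -0011✓ -1001✓ -1010✓ -1011✓ 0-001✓ 0-010✓ 0-011✓ 0-100 00-10✓ 00-11✓ 000-1✓ 0001-✓ 001-0 0011-✓ 01-01 010-1✓ 0101-✓ 0110- 1-000✓ 1-010✓ 1-011✓ 100-0✓ 1001-✓ 11-10 110-0✓ 110-1✓ 1100-✓ 1101-✓
Round 2: --010✓ --011✓ -001-✓ -10-1 -101-✓ 0-0-1 0-01-✓ 00-1- 1-0-0 1-01-✓ 110--
Round 3: --01-
PIs = {--01-, -10-1, 0-0-1, 0-100, 00-1-, 001-0, 01-01, 0110-, 1-0-0, 10101, 11-10, 110--}
Coverage chart:
  m1: 0-0-1 ←essential
  m2: --01-,00-1-
  m3: --01-,0-0-1,00-1-
  m4: 0-100,001-0
  m6: 00-1-,001-0
  m9: -10-1,0-0-1,01-01
  m10: --01- ←essential
  m11: --01-,-10-1,0-0-1
  m12: 0-100,0110-
  m13: 01-01,0110-
  m18: --01-,1-0-0
  m21: 10101 ←essential
  m24: 1-0-0,110--
  m25: -10-1,110--
  m27: --01-,-10-1,110--
  m30: 11-10 ←essential
Essential: --01-, 0-0-1, 10101, 11-10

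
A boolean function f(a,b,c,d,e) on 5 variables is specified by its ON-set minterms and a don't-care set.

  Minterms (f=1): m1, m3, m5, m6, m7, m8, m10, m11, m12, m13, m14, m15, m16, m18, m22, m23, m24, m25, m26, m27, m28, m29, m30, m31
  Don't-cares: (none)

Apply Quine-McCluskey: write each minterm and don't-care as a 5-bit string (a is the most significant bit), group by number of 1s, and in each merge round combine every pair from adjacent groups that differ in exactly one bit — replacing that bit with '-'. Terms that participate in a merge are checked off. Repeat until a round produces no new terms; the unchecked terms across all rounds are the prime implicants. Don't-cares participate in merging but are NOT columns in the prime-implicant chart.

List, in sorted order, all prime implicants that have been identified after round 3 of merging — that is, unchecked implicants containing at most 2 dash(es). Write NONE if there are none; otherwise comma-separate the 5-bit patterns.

0--11, 0-1-1, 00--1, 1--10, 1-0-0

[col 0] 00001*, 00011*, 00101*, 00110*, 00111*, 01000*, 01010*, 01011*, 01100*, 01101*, 01110*, 01111*, 10000*, 10010*, 10110*, 10111*, 11000*, 11001*, 11010*, 11011*, 11100*, 11101*, 11110*, 11111*
[col 1] -0110*, -0111*, -1000*, -1010*, -1011*, -1100*, -1101*, -1110*, -1111*, 0-011*, 0-101*, 0-110*, 0-111*, 00-01*, 00-11*, 000-1*, 001-1*, 0011-*, 01-00*, 01-10*, 01-11*, 010-0*, 0101-*, 011-0*, 011-1*, 0110-*, 0111-*, 1-000*, 1-010*, 1-110*, 1-111*, 10-10*, 100-0*, 1011-*, 11-00*, 11-01*, 11-10*, 11-11*, 110-0*, 110-1*, 1100-*, 1101-*, 111-0*, 111-1*, 1110-*, 1111-*
[col 2] --110*, --111*, -011-*, -1-00*, -1-10*, -1-11*, -10-0*, -101-*, -11-0*, -11-1*, -110-*, -111-*, 0--11, 0-1-1, 0-11-*, 00--1, 01--0*, 01-1-*, 011--*, 1--10, 1-0-0, 1-11-*, 11--0*, 11--1*, 11-0-*, 11-1-*, 110--*, 111--*
[col 3] --11-, -1--0, -1-1-, -11--, 11---
Prime implicants: --11-, -1--0, -1-1-, -11--, 0--11, 0-1-1, 00--1, 1--10, 1-0-0, 11---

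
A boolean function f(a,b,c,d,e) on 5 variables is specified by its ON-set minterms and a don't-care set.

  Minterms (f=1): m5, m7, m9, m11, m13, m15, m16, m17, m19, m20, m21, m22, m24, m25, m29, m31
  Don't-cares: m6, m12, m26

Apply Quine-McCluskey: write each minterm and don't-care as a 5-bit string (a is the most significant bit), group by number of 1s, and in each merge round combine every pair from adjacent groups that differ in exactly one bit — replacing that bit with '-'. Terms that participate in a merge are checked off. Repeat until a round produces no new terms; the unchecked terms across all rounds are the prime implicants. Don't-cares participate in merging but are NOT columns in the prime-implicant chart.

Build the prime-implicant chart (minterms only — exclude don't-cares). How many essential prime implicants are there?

3

[col 0] 00101*, 00110*, 00111*, 01001*, 01011*, 01100*, 01101*, 01111*, 10000*, 10001*, 10011*, 10100*, 10101*, 10110*, 11000*, 11001*, 11010*, 11101*, 11111*
[col 1] -0101*, -0110, -1001*, -1101*, -1111*, 0-101*, 0-111*, 001-1*, 0011-, 01-01*, 01-11*, 010-1*, 011-1*, 0110-, 1-000*, 1-001*, 1-101*, 10-00*, 10-01*, 100-1, 1000-*, 101-0, 1010-*, 11-01*, 110-0, 1100-*, 111-1*
[col 2] --101, -1-01, -11-1, 0-1-1, 01--1, 1--01, 1-00-, 10-0-
Prime implicants: --101, -0110, -1-01, -11-1, 0-1-1, 0011-, 01--1, 0110-, 1--01, 1-00-, 10-0-, 100-1, 101-0, 110-0
PI chart (minterm → PIs covering it):
  5 | --101,0-1-1
  7 | 0-1-1,0011-
  9 | -1-01,01--1
  11 | 01--1  (sole → essential)
  13 | --101,-1-01,-11-1,0-1-1,01--1,0110-
  15 | -11-1,0-1-1,01--1
  16 | 1-00-,10-0-
  17 | 1--01,1-00-,10-0-,100-1
  19 | 100-1  (sole → essential)
  20 | 10-0-,101-0
  21 | --101,1--01,10-0-
  22 | -0110,101-0
  24 | 1-00-,110-0
  25 | -1-01,1--01,1-00-
  29 | --101,-1-01,-11-1,1--01
  31 | -11-1  (sole → essential)
Essential prime implicants: -11-1, 01--1, 100-1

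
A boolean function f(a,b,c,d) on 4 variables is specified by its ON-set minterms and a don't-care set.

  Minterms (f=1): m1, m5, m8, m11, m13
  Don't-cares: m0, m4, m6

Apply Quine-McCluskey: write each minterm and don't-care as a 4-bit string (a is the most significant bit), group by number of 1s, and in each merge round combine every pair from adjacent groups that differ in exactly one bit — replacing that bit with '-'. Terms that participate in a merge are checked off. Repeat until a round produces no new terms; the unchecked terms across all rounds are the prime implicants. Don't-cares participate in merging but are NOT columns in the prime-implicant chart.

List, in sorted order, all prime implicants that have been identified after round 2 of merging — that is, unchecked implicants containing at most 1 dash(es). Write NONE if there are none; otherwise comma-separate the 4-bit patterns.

-000, -101, 01-0, 1011

Round 0: 0000✓ 0001✓ 0100✓ 0101✓ 0110✓ 1000✓ 1011 1101✓
Round 1: -000 -101 0-00✓ 0-01✓ 000-✓ 01-0 010-✓
Round 2: 0-0-
PIs = {-000, -101, 0-0-, 01-0, 1011}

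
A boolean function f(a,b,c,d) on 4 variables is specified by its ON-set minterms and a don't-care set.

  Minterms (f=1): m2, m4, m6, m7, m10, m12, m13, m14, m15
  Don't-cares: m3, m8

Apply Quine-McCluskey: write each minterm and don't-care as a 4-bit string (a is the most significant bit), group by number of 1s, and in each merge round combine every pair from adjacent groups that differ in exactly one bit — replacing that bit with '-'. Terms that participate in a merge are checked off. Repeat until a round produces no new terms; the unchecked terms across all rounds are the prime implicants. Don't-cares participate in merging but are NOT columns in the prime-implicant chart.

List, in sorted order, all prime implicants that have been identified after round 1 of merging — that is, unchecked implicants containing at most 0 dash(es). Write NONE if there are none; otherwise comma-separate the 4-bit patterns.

[col 0] 0010*, 0011*, 0100*, 0110*, 0111*, 1000*, 1010*, 1100*, 1101*, 1110*, 1111*
[col 1] -010*, -100*, -110*, -111*, 0-10*, 0-11*, 001-*, 01-0*, 011-*, 1-00*, 1-10*, 10-0*, 11-0*, 11-1*, 110-*, 111-*
[col 2] --10, -1-0, -11-, 0-1-, 1--0, 11--
Prime implicants: --10, -1-0, -11-, 0-1-, 1--0, 11--

NONE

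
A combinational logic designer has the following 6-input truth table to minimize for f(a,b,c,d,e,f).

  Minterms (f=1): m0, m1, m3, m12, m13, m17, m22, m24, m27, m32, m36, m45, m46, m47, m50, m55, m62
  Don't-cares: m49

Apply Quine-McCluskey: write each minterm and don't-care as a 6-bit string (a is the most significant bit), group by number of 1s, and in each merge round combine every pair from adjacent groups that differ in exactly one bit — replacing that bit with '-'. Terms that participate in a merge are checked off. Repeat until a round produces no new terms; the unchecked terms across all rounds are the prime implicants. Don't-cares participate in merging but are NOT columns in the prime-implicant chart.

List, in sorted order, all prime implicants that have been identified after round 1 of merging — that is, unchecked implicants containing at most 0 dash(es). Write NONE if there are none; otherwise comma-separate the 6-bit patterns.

010110, 011000, 011011, 110010, 110111

[col 0] 000000*, 000001*, 000011*, 001100*, 001101*, 010001*, 010110, 011000, 011011, 100000*, 100100*, 101101*, 101110*, 101111*, 110001*, 110010, 110111, 111110*
[col 1] -00000, -01101, -10001, 0-0001, 0000-1, 00000-, 00110-, 1-1110, 100-00, 1011-1, 10111-
Prime implicants: -00000, -01101, -10001, 0-0001, 0000-1, 00000-, 00110-, 010110, 011000, 011011, 1-1110, 100-00, 1011-1, 10111-, 110010, 110111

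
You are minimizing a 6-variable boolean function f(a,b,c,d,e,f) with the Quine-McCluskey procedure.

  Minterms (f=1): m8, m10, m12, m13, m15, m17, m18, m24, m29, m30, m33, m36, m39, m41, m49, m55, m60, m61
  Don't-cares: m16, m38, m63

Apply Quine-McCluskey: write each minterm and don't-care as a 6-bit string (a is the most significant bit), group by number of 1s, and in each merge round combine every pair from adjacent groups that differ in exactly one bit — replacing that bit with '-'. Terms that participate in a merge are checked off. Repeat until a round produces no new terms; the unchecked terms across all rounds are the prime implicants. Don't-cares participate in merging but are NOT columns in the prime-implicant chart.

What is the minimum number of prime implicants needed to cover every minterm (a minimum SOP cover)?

Round 0: 001000✓ 001010✓ 001100✓ 001101✓ 001111✓ 010000✓ 010001✓ 010010✓ 011000✓ 011101✓ 011110 100001✓ 100100✓ 100110✓ 100111✓ 101001✓ 110001✓ 110111✓ 111100✓ 111101✓ 111111✓
Round 1: -10001 -11101 0-1000 0-1101 001-00 0010-0 0011-1 00110- 01-000 0100-0 01000- 1-0001 1-0111 10-001 1001-0 10011- 11-111 1111-1 11110-
PIs = {-10001, -11101, 0-1000, 0-1101, 001-00, 0010-0, 0011-1, 00110-, 01-000, 0100-0, 01000-, 011110, 1-0001, 1-0111, 10-001, 1001-0, 10011-, 11-111, 1111-1, 11110-}
Coverage chart:
  m8: 0-1000,001-00,0010-0
  m10: 0010-0 ←essential
  m12: 001-00,00110-
  m13: 0-1101,0011-1,00110-
  m15: 0011-1 ←essential
  m17: -10001,01000-
  m18: 0100-0 ←essential
  m24: 0-1000,01-000
  m29: -11101,0-1101
  m30: 011110 ←essential
  m33: 1-0001,10-001
  m36: 1001-0 ←essential
  m39: 1-0111,10011-
  m41: 10-001 ←essential
  m49: -10001,1-0001
  m55: 1-0111,11-111
  m60: 11110- ←essential
  m61: -11101,1111-1,11110-
Essential: 0010-0, 0011-1, 0100-0, 011110, 10-001, 1001-0, 11110-
Petrick residual → -10001, -11101, 0-1000, 001-00, 1-0111
Min cover (12 terms): bc'd'e'f + bcde'f + a'cd'e'f' + a'b'ce'f' + a'b'cd'f' + a'b'cdf + a'bc'd'f' + a'bcdef' + ac'def + ab'd'e'f + ab'c'df' + abcde'

12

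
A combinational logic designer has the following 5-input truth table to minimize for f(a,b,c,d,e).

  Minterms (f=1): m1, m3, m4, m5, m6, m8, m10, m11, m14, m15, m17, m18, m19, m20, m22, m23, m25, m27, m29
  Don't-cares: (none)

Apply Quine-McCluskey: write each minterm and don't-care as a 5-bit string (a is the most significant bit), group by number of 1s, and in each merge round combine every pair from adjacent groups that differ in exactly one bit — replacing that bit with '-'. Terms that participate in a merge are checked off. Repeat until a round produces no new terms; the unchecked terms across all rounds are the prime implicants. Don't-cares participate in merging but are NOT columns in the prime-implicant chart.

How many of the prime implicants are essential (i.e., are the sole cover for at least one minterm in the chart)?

[col 0] 00001*, 00011*, 00100*, 00101*, 00110*, 01000*, 01010*, 01011*, 01110*, 01111*, 10001*, 10010*, 10011*, 10100*, 10110*, 10111*, 11001*, 11011*, 11101*
[col 1] -0001*, -0011*, -0100*, -0110*, -1011*, 0-011*, 0-110, 00-01, 000-1*, 001-0*, 0010-, 01-10*, 01-11*, 010-0, 0101-*, 0111-*, 1-001*, 1-011*, 10-10*, 10-11*, 100-1*, 1001-*, 101-0*, 1011-*, 11-01, 110-1*
[col 2] --011, -00-1, -01-0, 01-1-, 1-0-1, 10-1-
Prime implicants: --011, -00-1, -01-0, 0-110, 00-01, 0010-, 01-1-, 010-0, 1-0-1, 10-1-, 11-01
PI chart (minterm → PIs covering it):
  1 | -00-1,00-01
  3 | --011,-00-1
  4 | -01-0,0010-
  5 | 00-01,0010-
  6 | -01-0,0-110
  8 | 010-0  (sole → essential)
  10 | 01-1-,010-0
  11 | --011,01-1-
  14 | 0-110,01-1-
  15 | 01-1-  (sole → essential)
  17 | -00-1,1-0-1
  18 | 10-1-  (sole → essential)
  19 | --011,-00-1,1-0-1,10-1-
  20 | -01-0  (sole → essential)
  22 | -01-0,10-1-
  23 | 10-1-  (sole → essential)
  25 | 1-0-1,11-01
  27 | --011,1-0-1
  29 | 11-01  (sole → essential)
Essential prime implicants: -01-0, 01-1-, 010-0, 10-1-, 11-01

5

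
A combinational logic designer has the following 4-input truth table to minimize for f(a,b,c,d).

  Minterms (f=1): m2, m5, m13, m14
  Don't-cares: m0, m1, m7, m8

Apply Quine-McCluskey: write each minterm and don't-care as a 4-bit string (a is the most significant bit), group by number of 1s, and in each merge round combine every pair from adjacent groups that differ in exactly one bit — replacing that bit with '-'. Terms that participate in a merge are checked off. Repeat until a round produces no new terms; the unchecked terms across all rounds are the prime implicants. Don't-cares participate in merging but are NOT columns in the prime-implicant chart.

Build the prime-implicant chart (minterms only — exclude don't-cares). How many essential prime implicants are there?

[col 0] 0000*, 0001*, 0010*, 0101*, 0111*, 1000*, 1101*, 1110
[col 1] -000, -101, 0-01, 00-0, 000-, 01-1
Prime implicants: -000, -101, 0-01, 00-0, 000-, 01-1, 1110
PI chart (minterm → PIs covering it):
  2 | 00-0  (sole → essential)
  5 | -101,0-01,01-1
  13 | -101  (sole → essential)
  14 | 1110  (sole → essential)
Essential prime implicants: -101, 00-0, 1110

3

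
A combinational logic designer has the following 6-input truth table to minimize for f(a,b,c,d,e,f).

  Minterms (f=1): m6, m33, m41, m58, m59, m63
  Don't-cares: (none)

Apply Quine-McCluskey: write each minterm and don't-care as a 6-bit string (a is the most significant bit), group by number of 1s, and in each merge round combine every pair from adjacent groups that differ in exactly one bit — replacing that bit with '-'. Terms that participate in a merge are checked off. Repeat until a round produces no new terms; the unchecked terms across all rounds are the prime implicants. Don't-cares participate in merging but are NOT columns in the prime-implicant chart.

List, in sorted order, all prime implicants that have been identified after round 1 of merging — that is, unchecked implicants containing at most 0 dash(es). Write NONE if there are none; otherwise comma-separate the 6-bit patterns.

Round 0: 000110 100001✓ 101001✓ 111010✓ 111011✓ 111111✓
Round 1: 10-001 111-11 11101-
PIs = {000110, 10-001, 111-11, 11101-}

000110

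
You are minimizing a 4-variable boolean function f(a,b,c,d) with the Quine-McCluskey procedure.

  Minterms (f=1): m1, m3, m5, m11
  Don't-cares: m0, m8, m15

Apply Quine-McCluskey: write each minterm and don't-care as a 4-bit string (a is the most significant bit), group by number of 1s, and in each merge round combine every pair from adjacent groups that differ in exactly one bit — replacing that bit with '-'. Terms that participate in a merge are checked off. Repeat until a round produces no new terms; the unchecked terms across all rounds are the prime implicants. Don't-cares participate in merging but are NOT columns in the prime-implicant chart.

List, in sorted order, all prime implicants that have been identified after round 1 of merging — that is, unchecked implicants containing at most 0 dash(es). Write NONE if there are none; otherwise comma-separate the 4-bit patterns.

NONE

size-2^0 implicants → 0000(✓)  0001(✓)  0011(✓)  0101(✓)  1000(✓)  1011(✓)  1111(✓)
size-2^1 implicants → -000  -011  0-01  00-1  000-  1-11
Unchecked terms (primes): -000, -011, 0-01, 00-1, 000-, 1-11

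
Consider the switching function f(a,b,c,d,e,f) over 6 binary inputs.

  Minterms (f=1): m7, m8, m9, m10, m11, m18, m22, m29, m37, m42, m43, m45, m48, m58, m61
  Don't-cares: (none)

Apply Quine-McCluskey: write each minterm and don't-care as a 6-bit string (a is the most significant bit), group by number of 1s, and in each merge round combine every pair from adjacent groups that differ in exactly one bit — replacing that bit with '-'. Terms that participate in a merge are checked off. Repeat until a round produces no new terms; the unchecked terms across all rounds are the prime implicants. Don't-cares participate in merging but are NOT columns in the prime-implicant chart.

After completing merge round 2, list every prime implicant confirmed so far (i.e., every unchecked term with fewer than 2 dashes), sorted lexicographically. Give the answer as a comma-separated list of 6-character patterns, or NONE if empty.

size-2^0 implicants → 000111  001000(✓)  001001(✓)  001010(✓)  001011(✓)  010010(✓)  010110(✓)  011101(✓)  100101(✓)  101010(✓)  101011(✓)  101101(✓)  110000  111010(✓)  111101(✓)
size-2^1 implicants → -01010(✓)  -01011(✓)  -11101  0010-0(✓)  0010-1(✓)  00100-(✓)  00101-(✓)  010-10  1-1010  1-1101  10-101  10101-(✓)
size-2^2 implicants → -0101-  0010--
Unchecked terms (primes): -0101-, -11101, 000111, 0010--, 010-10, 1-1010, 1-1101, 10-101, 110000

-11101, 000111, 010-10, 1-1010, 1-1101, 10-101, 110000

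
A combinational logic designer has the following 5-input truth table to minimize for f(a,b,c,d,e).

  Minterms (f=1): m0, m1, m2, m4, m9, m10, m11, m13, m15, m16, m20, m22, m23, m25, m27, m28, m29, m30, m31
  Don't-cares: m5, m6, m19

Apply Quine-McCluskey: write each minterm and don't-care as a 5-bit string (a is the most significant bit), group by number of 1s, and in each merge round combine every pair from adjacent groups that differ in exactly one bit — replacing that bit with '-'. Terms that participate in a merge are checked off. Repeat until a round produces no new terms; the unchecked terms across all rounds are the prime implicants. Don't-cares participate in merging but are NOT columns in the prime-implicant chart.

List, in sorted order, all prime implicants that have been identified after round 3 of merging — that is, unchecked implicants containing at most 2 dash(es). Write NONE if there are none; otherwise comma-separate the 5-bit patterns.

[col 0] 00000*, 00001*, 00010*, 00100*, 00101*, 00110*, 01001*, 01010*, 01011*, 01101*, 01111*, 10000*, 10011*, 10100*, 10110*, 10111*, 11001*, 11011*, 11100*, 11101*, 11110*, 11111*
[col 1] -0000*, -0100*, -0110*, -1001*, -1011*, -1101*, -1111*, 0-001*, 0-010, 0-101*, 00-00*, 00-01*, 00-10*, 000-0*, 0000-*, 001-0*, 0010-*, 01-01*, 01-11*, 010-1*, 0101-, 011-1*, 1-011*, 1-100*, 1-110*, 1-111*, 10-00*, 10-11*, 101-0*, 1011-*, 11-01*, 11-11*, 110-1*, 111-0*, 111-1*, 1110-*, 1111-*
[col 2] -0-00, -01-0, -1-01*, -1-11*, -10-1*, -11-1*, 0--01, 00--0, 00-0-, 01--1*, 1--11, 1-1-0, 1-11-, 11--1*, 111--
[col 3] -1--1
Prime implicants: -0-00, -01-0, -1--1, 0--01, 0-010, 00--0, 00-0-, 0101-, 1--11, 1-1-0, 1-11-, 111--

-0-00, -01-0, 0--01, 0-010, 00--0, 00-0-, 0101-, 1--11, 1-1-0, 1-11-, 111--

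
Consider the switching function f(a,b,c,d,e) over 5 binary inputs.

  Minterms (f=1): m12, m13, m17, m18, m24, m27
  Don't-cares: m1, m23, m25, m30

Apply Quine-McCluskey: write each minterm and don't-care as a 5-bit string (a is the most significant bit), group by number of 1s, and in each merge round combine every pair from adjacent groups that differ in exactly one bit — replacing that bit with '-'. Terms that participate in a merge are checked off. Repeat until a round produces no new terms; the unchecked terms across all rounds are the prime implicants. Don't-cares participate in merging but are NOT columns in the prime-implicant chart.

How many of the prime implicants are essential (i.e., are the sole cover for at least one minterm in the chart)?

4

Round 0: 00001✓ 01100✓ 01101✓ 10001✓ 10010 10111 11000✓ 11001✓ 11011✓ 11110
Round 1: -0001 0110- 1-001 110-1 1100-
PIs = {-0001, 0110-, 1-001, 10010, 10111, 110-1, 1100-, 11110}
Coverage chart:
  m12: 0110- ←essential
  m13: 0110- ←essential
  m17: -0001,1-001
  m18: 10010 ←essential
  m24: 1100- ←essential
  m27: 110-1 ←essential
Essential: 0110-, 10010, 110-1, 1100-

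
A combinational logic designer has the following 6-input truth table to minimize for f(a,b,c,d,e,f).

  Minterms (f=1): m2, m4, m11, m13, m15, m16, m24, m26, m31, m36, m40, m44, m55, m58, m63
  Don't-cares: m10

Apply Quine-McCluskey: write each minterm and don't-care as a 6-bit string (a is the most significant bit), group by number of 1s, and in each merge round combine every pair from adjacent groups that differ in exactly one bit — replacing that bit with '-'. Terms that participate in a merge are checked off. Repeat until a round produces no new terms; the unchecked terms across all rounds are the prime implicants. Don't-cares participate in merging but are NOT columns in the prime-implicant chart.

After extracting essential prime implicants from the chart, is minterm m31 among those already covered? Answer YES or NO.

NO

Round 0: 000010✓ 000100✓ 001010✓ 001011✓ 001101✓ 001111✓ 010000✓ 011000✓ 011010✓ 011111✓ 100100✓ 101000✓ 101100✓ 110111✓ 111010✓ 111111✓
Round 1: -00100 -11010 -11111 0-1010 0-1111 00-010 001-11 00101- 0011-1 01-000 0110-0 10-100 101-00 11-111
PIs = {-00100, -11010, -11111, 0-1010, 0-1111, 00-010, 001-11, 00101-, 0011-1, 01-000, 0110-0, 10-100, 101-00, 11-111}
Coverage chart:
  m2: 00-010 ←essential
  m4: -00100 ←essential
  m11: 001-11,00101-
  m13: 0011-1 ←essential
  m15: 0-1111,001-11,0011-1
  m16: 01-000 ←essential
  m24: 01-000,0110-0
  m26: -11010,0-1010,0110-0
  m31: -11111,0-1111
  m36: -00100,10-100
  m40: 101-00 ←essential
  m44: 10-100,101-00
  m55: 11-111 ←essential
  m58: -11010 ←essential
  m63: -11111,11-111
Essential: -00100, -11010, 00-010, 0011-1, 01-000, 101-00, 11-111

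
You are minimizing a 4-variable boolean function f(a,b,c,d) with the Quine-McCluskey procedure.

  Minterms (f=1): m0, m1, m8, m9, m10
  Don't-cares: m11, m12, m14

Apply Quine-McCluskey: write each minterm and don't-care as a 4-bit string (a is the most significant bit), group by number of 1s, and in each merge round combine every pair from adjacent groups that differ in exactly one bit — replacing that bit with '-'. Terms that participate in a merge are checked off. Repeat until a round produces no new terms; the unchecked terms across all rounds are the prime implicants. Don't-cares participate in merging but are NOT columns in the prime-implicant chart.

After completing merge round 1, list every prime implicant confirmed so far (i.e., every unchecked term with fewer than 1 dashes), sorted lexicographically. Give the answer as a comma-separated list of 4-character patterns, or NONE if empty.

Round 0: 0000✓ 0001✓ 1000✓ 1001✓ 1010✓ 1011✓ 1100✓ 1110✓
Round 1: -000✓ -001✓ 000-✓ 1-00✓ 1-10✓ 10-0✓ 10-1✓ 100-✓ 101-✓ 11-0✓
Round 2: -00- 1--0 10--
PIs = {-00-, 1--0, 10--}

NONE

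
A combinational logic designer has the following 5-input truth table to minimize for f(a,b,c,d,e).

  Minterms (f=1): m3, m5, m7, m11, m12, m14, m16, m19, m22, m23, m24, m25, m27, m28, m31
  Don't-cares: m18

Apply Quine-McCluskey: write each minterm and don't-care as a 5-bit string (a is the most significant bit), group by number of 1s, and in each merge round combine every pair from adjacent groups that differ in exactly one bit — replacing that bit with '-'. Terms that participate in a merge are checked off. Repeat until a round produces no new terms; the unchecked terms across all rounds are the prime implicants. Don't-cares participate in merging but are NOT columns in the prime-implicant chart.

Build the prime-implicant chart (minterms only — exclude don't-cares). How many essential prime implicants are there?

5

[col 0] 00011*, 00101*, 00111*, 01011*, 01100*, 01110*, 10000*, 10010*, 10011*, 10110*, 10111*, 11000*, 11001*, 11011*, 11100*, 11111*
[col 1] -0011*, -0111*, -1011*, -1100, 0-011*, 00-11*, 001-1, 011-0, 1-000, 1-011*, 1-111*, 10-10*, 10-11*, 100-0, 1001-*, 1011-*, 11-00, 11-11*, 110-1, 1100-
[col 2] --011, -0-11, 1--11, 10-1-
Prime implicants: --011, -0-11, -1100, 001-1, 011-0, 1--11, 1-000, 10-1-, 100-0, 11-00, 110-1, 1100-
PI chart (minterm → PIs covering it):
  3 | --011,-0-11
  5 | 001-1  (sole → essential)
  7 | -0-11,001-1
  11 | --011  (sole → essential)
  12 | -1100,011-0
  14 | 011-0  (sole → essential)
  16 | 1-000,100-0
  19 | --011,-0-11,1--11,10-1-
  22 | 10-1-  (sole → essential)
  23 | -0-11,1--11,10-1-
  24 | 1-000,11-00,1100-
  25 | 110-1,1100-
  27 | --011,1--11,110-1
  28 | -1100,11-00
  31 | 1--11  (sole → essential)
Essential prime implicants: --011, 001-1, 011-0, 1--11, 10-1-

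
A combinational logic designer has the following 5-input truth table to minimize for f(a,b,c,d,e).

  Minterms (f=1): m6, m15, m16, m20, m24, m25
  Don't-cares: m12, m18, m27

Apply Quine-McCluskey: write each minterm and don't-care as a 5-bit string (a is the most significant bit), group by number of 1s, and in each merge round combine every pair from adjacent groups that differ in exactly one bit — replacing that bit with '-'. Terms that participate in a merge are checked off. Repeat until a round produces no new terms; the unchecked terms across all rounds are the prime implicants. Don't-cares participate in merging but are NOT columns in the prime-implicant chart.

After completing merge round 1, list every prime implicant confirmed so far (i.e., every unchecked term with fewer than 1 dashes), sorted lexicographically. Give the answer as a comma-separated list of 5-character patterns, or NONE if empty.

00110, 01100, 01111

size-2^0 implicants → 00110  01100  01111  10000(✓)  10010(✓)  10100(✓)  11000(✓)  11001(✓)  11011(✓)
size-2^1 implicants → 1-000  10-00  100-0  110-1  1100-
Unchecked terms (primes): 00110, 01100, 01111, 1-000, 10-00, 100-0, 110-1, 1100-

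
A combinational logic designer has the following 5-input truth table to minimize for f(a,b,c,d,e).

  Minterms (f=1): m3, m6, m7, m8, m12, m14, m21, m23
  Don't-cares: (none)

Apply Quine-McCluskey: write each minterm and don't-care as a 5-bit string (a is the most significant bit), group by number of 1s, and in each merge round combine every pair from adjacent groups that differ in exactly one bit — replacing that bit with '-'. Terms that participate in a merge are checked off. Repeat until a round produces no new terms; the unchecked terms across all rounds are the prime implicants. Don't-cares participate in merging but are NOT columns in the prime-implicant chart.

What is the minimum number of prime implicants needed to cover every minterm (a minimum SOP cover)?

4

size-2^0 implicants → 00011(✓)  00110(✓)  00111(✓)  01000(✓)  01100(✓)  01110(✓)  10101(✓)  10111(✓)
size-2^1 implicants → -0111  0-110  00-11  0011-  01-00  011-0  101-1
Unchecked terms (primes): -0111, 0-110, 00-11, 0011-, 01-00, 011-0, 101-1
Minterm coverage:
  m3 ⊆ 00-11 [E]
  m6 ⊆ 0-110,0011-
  m7 ⊆ -0111,00-11,0011-
  m8 ⊆ 01-00 [E]
  m12 ⊆ 01-00,011-0
  m14 ⊆ 0-110,011-0
  m21 ⊆ 101-1 [E]
  m23 ⊆ -0111,101-1
E = {00-11, 01-00, 101-1}
Petrick residual → 0-110
Cover = a'cde' + a'b'de + a'bd'e' + ab'ce  |cover|=4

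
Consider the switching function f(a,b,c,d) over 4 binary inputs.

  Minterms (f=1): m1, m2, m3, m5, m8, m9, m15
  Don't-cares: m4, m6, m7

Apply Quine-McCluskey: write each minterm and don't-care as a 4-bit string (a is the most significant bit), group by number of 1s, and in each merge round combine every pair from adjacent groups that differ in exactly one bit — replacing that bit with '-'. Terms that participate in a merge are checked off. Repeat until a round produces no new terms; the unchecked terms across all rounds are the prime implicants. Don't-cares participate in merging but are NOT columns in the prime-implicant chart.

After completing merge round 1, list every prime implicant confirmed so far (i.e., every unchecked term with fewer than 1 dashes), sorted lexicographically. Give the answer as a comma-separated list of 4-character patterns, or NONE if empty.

Round 0: 0001✓ 0010✓ 0011✓ 0100✓ 0101✓ 0110✓ 0111✓ 1000✓ 1001✓ 1111✓
Round 1: -001 -111 0-01✓ 0-10✓ 0-11✓ 00-1✓ 001-✓ 01-0✓ 01-1✓ 010-✓ 011-✓ 100-
Round 2: 0--1 0-1- 01--
PIs = {-001, -111, 0--1, 0-1-, 01--, 100-}

NONE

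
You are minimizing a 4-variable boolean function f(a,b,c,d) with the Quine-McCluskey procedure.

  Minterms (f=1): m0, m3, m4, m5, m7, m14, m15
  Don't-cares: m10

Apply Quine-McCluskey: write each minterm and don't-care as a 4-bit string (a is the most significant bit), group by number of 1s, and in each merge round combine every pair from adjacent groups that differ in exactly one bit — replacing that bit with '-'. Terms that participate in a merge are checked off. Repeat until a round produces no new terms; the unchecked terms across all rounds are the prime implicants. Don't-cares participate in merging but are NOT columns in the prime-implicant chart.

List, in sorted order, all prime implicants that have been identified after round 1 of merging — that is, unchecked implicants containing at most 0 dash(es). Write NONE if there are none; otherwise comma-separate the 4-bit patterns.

Round 0: 0000✓ 0011✓ 0100✓ 0101✓ 0111✓ 1010✓ 1110✓ 1111✓
Round 1: -111 0-00 0-11 01-1 010- 1-10 111-
PIs = {-111, 0-00, 0-11, 01-1, 010-, 1-10, 111-}

NONE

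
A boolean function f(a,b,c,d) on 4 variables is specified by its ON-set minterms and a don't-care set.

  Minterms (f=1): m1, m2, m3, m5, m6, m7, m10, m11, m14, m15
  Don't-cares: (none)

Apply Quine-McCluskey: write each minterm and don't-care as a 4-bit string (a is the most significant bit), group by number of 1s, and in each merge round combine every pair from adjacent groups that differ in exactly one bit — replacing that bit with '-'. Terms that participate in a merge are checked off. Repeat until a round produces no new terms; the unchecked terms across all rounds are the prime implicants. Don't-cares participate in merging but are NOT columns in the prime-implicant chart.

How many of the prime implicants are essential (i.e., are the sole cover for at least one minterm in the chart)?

2

size-2^0 implicants → 0001(✓)  0010(✓)  0011(✓)  0101(✓)  0110(✓)  0111(✓)  1010(✓)  1011(✓)  1110(✓)  1111(✓)
size-2^1 implicants → -010(✓)  -011(✓)  -110(✓)  -111(✓)  0-01(✓)  0-10(✓)  0-11(✓)  00-1(✓)  001-(✓)  01-1(✓)  011-(✓)  1-10(✓)  1-11(✓)  101-(✓)  111-(✓)
size-2^2 implicants → --10(✓)  --11(✓)  -01-(✓)  -11-(✓)  0--1  0-1-(✓)  1-1-(✓)
size-2^3 implicants → --1-
Unchecked terms (primes): --1-, 0--1
Minterm coverage:
  m1 ⊆ 0--1 [E]
  m2 ⊆ --1- [E]
  m3 ⊆ --1-,0--1
  m5 ⊆ 0--1 [E]
  m6 ⊆ --1- [E]
  m7 ⊆ --1-,0--1
  m10 ⊆ --1- [E]
  m11 ⊆ --1- [E]
  m14 ⊆ --1- [E]
  m15 ⊆ --1- [E]
E = {--1-, 0--1}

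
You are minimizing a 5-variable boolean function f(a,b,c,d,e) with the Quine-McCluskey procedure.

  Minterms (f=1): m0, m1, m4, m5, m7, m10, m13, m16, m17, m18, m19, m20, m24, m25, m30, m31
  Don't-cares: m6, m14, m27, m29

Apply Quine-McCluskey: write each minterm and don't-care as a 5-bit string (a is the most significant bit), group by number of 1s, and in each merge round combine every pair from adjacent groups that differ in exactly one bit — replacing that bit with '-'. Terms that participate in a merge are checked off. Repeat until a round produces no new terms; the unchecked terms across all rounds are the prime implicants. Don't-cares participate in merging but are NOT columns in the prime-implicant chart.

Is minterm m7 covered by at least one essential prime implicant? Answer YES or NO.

YES

size-2^0 implicants → 00000(✓)  00001(✓)  00100(✓)  00101(✓)  00110(✓)  00111(✓)  01010(✓)  01101(✓)  01110(✓)  10000(✓)  10001(✓)  10010(✓)  10011(✓)  10100(✓)  11000(✓)  11001(✓)  11011(✓)  11101(✓)  11110(✓)  11111(✓)
size-2^1 implicants → -0000(✓)  -0001(✓)  -0100(✓)  -1101  -1110  0-101  0-110  00-00(✓)  00-01(✓)  0000-(✓)  001-0(✓)  001-1(✓)  0010-(✓)  0011-(✓)  01-10  1-000(✓)  1-001(✓)  1-011(✓)  10-00(✓)  100-0(✓)  100-1(✓)  1000-(✓)  1001-(✓)  11-01(✓)  11-11(✓)  110-1(✓)  1100-(✓)  111-1(✓)  1111-
size-2^2 implicants → -0-00  -000-  00-0-  001--  1-0-1  1-00-  100--  11--1
Unchecked terms (primes): -0-00, -000-, -1101, -1110, 0-101, 0-110, 00-0-, 001--, 01-10, 1-0-1, 1-00-, 100--, 11--1, 1111-
Minterm coverage:
  m0 ⊆ -0-00,-000-,00-0-
  m1 ⊆ -000-,00-0-
  m4 ⊆ -0-00,00-0-,001--
  m5 ⊆ 0-101,00-0-,001--
  m7 ⊆ 001-- [E]
  m10 ⊆ 01-10 [E]
  m13 ⊆ -1101,0-101
  m16 ⊆ -0-00,-000-,1-00-,100--
  m17 ⊆ -000-,1-0-1,1-00-,100--
  m18 ⊆ 100-- [E]
  m19 ⊆ 1-0-1,100--
  m20 ⊆ -0-00 [E]
  m24 ⊆ 1-00- [E]
  m25 ⊆ 1-0-1,1-00-,11--1
  m30 ⊆ -1110,1111-
  m31 ⊆ 11--1,1111-
E = {-0-00, 001--, 01-10, 1-00-, 100--}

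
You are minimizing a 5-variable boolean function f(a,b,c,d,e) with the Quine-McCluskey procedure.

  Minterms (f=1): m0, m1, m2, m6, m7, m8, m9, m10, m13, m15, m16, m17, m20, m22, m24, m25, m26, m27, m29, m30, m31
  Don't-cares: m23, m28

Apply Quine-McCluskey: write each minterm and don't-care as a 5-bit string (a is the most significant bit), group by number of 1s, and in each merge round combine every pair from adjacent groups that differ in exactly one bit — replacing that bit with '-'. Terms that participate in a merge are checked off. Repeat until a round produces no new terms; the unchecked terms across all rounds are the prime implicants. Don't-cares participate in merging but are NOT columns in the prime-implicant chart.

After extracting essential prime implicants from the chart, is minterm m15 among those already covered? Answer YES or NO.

size-2^0 implicants → 00000(✓)  00001(✓)  00010(✓)  00110(✓)  00111(✓)  01000(✓)  01001(✓)  01010(✓)  01101(✓)  01111(✓)  10000(✓)  10001(✓)  10100(✓)  10110(✓)  10111(✓)  11000(✓)  11001(✓)  11010(✓)  11011(✓)  11100(✓)  11101(✓)  11110(✓)  11111(✓)
size-2^1 implicants → -0000(✓)  -0001(✓)  -0110(✓)  -0111(✓)  -1000(✓)  -1001(✓)  -1010(✓)  -1101(✓)  -1111(✓)  0-000(✓)  0-001(✓)  0-010(✓)  0-111(✓)  00-10  000-0(✓)  0000-(✓)  0011-(✓)  01-01(✓)  010-0(✓)  0100-(✓)  011-1(✓)  1-000(✓)  1-001(✓)  1-100(✓)  1-110(✓)  1-111(✓)  10-00(✓)  1000-(✓)  101-0(✓)  1011-(✓)  11-00(✓)  11-01(✓)  11-10(✓)  11-11(✓)  110-0(✓)  110-1(✓)  1100-(✓)  1101-(✓)  111-0(✓)  111-1(✓)  1110-(✓)  1111-(✓)
size-2^2 implicants → --000(✓)  --001(✓)  --111  -000-(✓)  -011-  -1-01  -10-0  -100-(✓)  -11-1  0-0-0  0-00-(✓)  1--00  1-00-(✓)  1-1-0  1-11-  11--0(✓)  11--1(✓)  11-0-(✓)  11-1-(✓)  110--(✓)  111--(✓)
size-2^3 implicants → --00-  11---
Unchecked terms (primes): --00-, --111, -011-, -1-01, -10-0, -11-1, 0-0-0, 00-10, 1--00, 1-1-0, 1-11-, 11---
Minterm coverage:
  m0 ⊆ --00-,0-0-0
  m1 ⊆ --00- [E]
  m2 ⊆ 0-0-0,00-10
  m6 ⊆ -011-,00-10
  m7 ⊆ --111,-011-
  m8 ⊆ --00-,-10-0,0-0-0
  m9 ⊆ --00-,-1-01
  m10 ⊆ -10-0,0-0-0
  m13 ⊆ -1-01,-11-1
  m15 ⊆ --111,-11-1
  m16 ⊆ --00-,1--00
  m17 ⊆ --00- [E]
  m20 ⊆ 1--00,1-1-0
  m22 ⊆ -011-,1-1-0,1-11-
  m24 ⊆ --00-,-10-0,1--00,11---
  m25 ⊆ --00-,-1-01,11---
  m26 ⊆ -10-0,11---
  m27 ⊆ 11--- [E]
  m29 ⊆ -1-01,-11-1,11---
  m30 ⊆ 1-1-0,1-11-,11---
  m31 ⊆ --111,-11-1,1-11-,11---
E = {--00-, 11---}

NO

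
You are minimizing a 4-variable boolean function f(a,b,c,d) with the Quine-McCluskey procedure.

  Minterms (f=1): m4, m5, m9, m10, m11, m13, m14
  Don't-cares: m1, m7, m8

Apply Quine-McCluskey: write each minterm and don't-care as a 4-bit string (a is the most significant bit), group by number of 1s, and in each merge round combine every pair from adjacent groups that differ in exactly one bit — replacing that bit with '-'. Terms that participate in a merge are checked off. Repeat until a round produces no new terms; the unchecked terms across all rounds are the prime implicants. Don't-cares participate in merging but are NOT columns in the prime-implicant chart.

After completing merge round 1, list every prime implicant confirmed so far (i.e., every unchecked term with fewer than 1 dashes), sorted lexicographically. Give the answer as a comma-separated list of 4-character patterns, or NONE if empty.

NONE

size-2^0 implicants → 0001(✓)  0100(✓)  0101(✓)  0111(✓)  1000(✓)  1001(✓)  1010(✓)  1011(✓)  1101(✓)  1110(✓)
size-2^1 implicants → -001(✓)  -101(✓)  0-01(✓)  01-1  010-  1-01(✓)  1-10  10-0(✓)  10-1(✓)  100-(✓)  101-(✓)
size-2^2 implicants → --01  10--
Unchecked terms (primes): --01, 01-1, 010-, 1-10, 10--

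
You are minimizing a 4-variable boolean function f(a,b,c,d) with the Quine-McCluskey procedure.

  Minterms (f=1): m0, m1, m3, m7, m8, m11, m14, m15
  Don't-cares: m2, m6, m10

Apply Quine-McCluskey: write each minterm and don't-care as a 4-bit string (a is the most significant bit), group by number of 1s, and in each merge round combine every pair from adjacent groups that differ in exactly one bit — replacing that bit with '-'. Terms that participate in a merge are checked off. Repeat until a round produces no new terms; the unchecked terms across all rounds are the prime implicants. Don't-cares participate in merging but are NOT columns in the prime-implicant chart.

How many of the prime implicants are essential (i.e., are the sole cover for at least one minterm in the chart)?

3

Round 0: 0000✓ 0001✓ 0010✓ 0011✓ 0110✓ 0111✓ 1000✓ 1010✓ 1011✓ 1110✓ 1111✓
Round 1: -000✓ -010✓ -011✓ -110✓ -111✓ 0-10✓ 0-11✓ 00-0✓ 00-1✓ 000-✓ 001-✓ 011-✓ 1-10✓ 1-11✓ 10-0✓ 101-✓ 111-✓
Round 2: --10✓ --11✓ -0-0 -01-✓ -11-✓ 0-1-✓ 00-- 1-1-✓
Round 3: --1-
PIs = {--1-, -0-0, 00--}
Coverage chart:
  m0: -0-0,00--
  m1: 00-- ←essential
  m3: --1-,00--
  m7: --1- ←essential
  m8: -0-0 ←essential
  m11: --1- ←essential
  m14: --1- ←essential
  m15: --1- ←essential
Essential: --1-, -0-0, 00--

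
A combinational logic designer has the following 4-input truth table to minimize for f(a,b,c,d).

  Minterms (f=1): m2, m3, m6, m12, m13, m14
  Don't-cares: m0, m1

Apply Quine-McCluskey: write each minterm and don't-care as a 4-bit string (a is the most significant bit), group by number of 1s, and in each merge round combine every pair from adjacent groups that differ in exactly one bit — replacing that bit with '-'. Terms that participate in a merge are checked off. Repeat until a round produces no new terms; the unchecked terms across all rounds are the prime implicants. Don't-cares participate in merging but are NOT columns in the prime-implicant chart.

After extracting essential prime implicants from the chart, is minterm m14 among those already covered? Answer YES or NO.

NO

[col 0] 0000*, 0001*, 0010*, 0011*, 0110*, 1100*, 1101*, 1110*
[col 1] -110, 0-10, 00-0*, 00-1*, 000-*, 001-*, 11-0, 110-
[col 2] 00--
Prime implicants: -110, 0-10, 00--, 11-0, 110-
PI chart (minterm → PIs covering it):
  2 | 0-10,00--
  3 | 00--  (sole → essential)
  6 | -110,0-10
  12 | 11-0,110-
  13 | 110-  (sole → essential)
  14 | -110,11-0
Essential prime implicants: 00--, 110-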